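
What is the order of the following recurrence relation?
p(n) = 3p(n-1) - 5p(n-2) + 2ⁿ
The order is the largest lag k for which p(n-k) appears. Here the deepest term is p(n-2) (the 2ⁿ term is non-homogeneous and does not affect the order), so the order is 2.

Order 2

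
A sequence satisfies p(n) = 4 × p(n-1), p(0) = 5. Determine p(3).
Computing step by step:
p(0) = 5
p(1) = 4 × 5 = 20
p(2) = 4 × 20 = 80
p(3) = 4 × 80 = 320

320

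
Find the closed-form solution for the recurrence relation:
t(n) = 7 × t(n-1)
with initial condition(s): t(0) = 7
Recurrence: t(n) = 7 × t(n-1), initial: t(0) = 7.
Each term is 7 times the previous, so this is geometric with ratio 7. After n steps: t(n) = t(0)·7ⁿ = 7·7ⁿ.

t(n) = 7·7ⁿ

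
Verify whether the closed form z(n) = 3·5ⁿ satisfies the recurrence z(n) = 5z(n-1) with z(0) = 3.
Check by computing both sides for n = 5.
From the recurrence with z(0) = 3:
  z(0) = 3, z(1) = 15, z(2) = 75, z(3) = 375, z(4) = 1875, z(5) = 9375
  so the recurrence gives z(5) = 9375.
From the proposed closed form z(n) = 3·5ⁿ:
  z(5) = 9375.
Both sides give 9375 at n = 5, and the initial condition(s) match, so the closed form is consistent.

Yes, the closed form is correct.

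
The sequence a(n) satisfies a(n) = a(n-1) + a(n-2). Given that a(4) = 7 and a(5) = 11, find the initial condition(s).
Work backwards using a(k) = a(k+2) - a(k+1):
a(3) = a(5) - a(4) = 11 - 7 = 4
a(2) = a(4) - a(3) = 7 - 4 = 3
a(1) = a(3) - a(2) = 4 - 3 = 1
a(0) = a(2) - a(1) = 3 - 1 = 2

a(0) = 2, a(1) = 1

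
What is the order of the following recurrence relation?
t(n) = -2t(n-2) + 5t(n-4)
The order is the largest lag k for which t(n-k) appears. Here the deepest term is t(n-4), so the order is 4.

Order 4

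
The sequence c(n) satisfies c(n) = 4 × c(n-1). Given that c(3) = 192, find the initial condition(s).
In general c(n) = 4ⁿ · c(0). At n = 3: c(0) = c(3) / 4^3 = 192 / 64 = 3.

c(0) = 3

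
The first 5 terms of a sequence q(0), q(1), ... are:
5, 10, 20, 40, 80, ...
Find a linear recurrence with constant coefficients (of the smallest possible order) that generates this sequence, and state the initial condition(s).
Look for the lowest-order linear relation among consecutive terms.
Observation: each term is 2× the previous.
Check at n=2: 2·10 = 20. ✓

q(n) = 2 × q(n-1), q(0) = 5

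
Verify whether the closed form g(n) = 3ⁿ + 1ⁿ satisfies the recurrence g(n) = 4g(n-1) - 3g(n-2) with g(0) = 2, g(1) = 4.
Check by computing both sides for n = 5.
From the recurrence with g(0) = 2, g(1) = 4:
  g(0) = 2, g(1) = 4, g(2) = 10, g(3) = 28, g(4) = 82, g(5) = 244
  so the recurrence gives g(5) = 244.
From the proposed closed form g(n) = 3ⁿ + 1ⁿ:
  g(5) = 244.
Both sides give 244 at n = 5, and the initial condition(s) match, so the closed form is consistent.

Yes, the closed form is correct.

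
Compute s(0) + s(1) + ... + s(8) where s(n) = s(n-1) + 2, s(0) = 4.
Computing the sequence terms: 4, 6, 8, 10, 12, 14, 16, 18, 20
Adding these values together:

108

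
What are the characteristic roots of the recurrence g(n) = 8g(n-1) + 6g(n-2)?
Substitute g(n) = rⁿ and divide through by rⁿ⁻²: r² - 8r - 6 = 0
Discriminant: 8² + 4·6 = 88, not a perfect square, so by the quadratic formula r = (8 ± √88)/2.
General solution: g(n) = A·r₁ⁿ + B·r₂ⁿ where r₁,r₂ = (8 ± √88)/2

Characteristic: r² - 8r - 6 = 0, Roots: r = (8 ± √88)/2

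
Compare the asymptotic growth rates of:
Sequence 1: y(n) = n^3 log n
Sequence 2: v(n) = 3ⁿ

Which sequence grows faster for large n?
Comparing growth rates:
Growth-rate hierarchy: log n ≺ any polynomial ≺ any exponential cⁿ (c>1) ≺ n! ≺ nⁿ.
exponential base 3 dominates polynomial degree 3 (with log factor) asymptotically.

v(n) grows faster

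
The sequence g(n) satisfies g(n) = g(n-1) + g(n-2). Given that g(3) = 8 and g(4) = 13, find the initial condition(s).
Work backwards using g(k) = g(k+2) - g(k+1):
g(2) = g(4) - g(3) = 13 - 8 = 5
g(1) = g(3) - g(2) = 8 - 5 = 3
g(0) = g(2) - g(1) = 5 - 3 = 2

g(0) = 2, g(1) = 3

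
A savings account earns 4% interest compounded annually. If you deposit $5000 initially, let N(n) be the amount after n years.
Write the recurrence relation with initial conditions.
Each year the balance grows by 4%, i.e. is multiplied by 1 + 4/100 = 1.04, so N(n) = 1.04 × N(n-1). The initial deposit gives N(0) = 5000.
Unrolling gives the closed form N(n) = 5000 × (1.04)ⁿ.

N(n) = 1.04 × N(n-1), N(0) = 5000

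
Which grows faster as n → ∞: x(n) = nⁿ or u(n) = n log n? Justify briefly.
Comparing growth rates:
Growth-rate hierarchy: log n ≺ any polynomial ≺ any exponential cⁿ (c>1) ≺ n! ≺ nⁿ.
super-exponential nⁿ dominates polynomial degree 1 (with log factor) asymptotically.

x(n) grows faster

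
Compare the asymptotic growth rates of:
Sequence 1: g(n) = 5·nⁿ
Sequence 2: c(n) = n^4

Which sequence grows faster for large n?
Comparing growth rates:
Growth-rate hierarchy: log n ≺ any polynomial ≺ any exponential cⁿ (c>1) ≺ n! ≺ nⁿ.
super-exponential nⁿ dominates polynomial degree 4 asymptotically.

g(n) grows faster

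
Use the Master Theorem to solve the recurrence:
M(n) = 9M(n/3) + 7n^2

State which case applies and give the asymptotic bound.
Master Theorem template: M(n) = a·M(n/b) + f(n).
Here: a=9, b=3, f(n)=7n^2
Compute log_b(a) = log_3(9) = 2.
f(n) = 7n^2 = Θ(n^2). Case 2: M(n) = Θ(n^2 log n).

Case 2: M(n) = Θ(n^2 log n)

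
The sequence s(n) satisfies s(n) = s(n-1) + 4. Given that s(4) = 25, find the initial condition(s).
s(4) = s(0) + 4·4, so s(0) = 25 - 16 = 9.

s(0) = 9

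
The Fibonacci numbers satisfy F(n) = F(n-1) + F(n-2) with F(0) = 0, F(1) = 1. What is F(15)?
Computing the sequence terms:
0, 1, 1, 2, 3, 5, 8, 13, 21, 34, 55, 89, 144, 233, 377, 610

610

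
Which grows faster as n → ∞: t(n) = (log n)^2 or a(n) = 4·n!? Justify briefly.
Comparing growth rates:
Growth-rate hierarchy: log n ≺ any polynomial ≺ any exponential cⁿ (c>1) ≺ n! ≺ nⁿ.
factorial dominates polylogarithmic (log n)^2 asymptotically.

a(n) grows faster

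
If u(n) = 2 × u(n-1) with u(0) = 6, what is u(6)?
Computing step by step:
u(0) = 6
u(1) = 2 × 6 = 12
u(2) = 2 × 12 = 24
u(3) = 2 × 24 = 48
u(4) = 2 × 48 = 96
u(5) = 2 × 96 = 192
u(6) = 2 × 192 = 384

384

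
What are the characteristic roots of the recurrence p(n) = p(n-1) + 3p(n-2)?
Substitute p(n) = rⁿ and divide through by rⁿ⁻²: r² - r - 3 = 0
Discriminant: 1² + 4·3 = 13, not a perfect square, so by the quadratic formula r = (1 ± √13)/2.
General solution: p(n) = A·r₁ⁿ + B·r₂ⁿ where r₁,r₂ = (1 ± √13)/2

Characteristic: r² - r - 3 = 0, Roots: r = (1 ± √13)/2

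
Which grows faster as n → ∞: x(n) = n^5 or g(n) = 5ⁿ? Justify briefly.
Comparing growth rates:
Growth-rate hierarchy: log n ≺ any polynomial ≺ any exponential cⁿ (c>1) ≺ n! ≺ nⁿ.
exponential base 5 dominates polynomial degree 5 asymptotically.

g(n) grows faster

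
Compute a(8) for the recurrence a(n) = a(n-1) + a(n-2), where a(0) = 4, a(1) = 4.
Computing the sequence terms:
4, 4, 8, 12, 20, 32, 52, 84, 136

136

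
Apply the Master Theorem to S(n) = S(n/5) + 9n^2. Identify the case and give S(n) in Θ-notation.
Master Theorem template: S(n) = a·S(n/b) + f(n).
Here: a=1, b=5, f(n)=9n^2
Compute log_b(a) = log_5(1) = 0.
f(n) = 9n^2 = Ω(n^(0+ε)) with ε = 2, and the regularity condition holds (a·f(n/b) = (a/b^2)·f(n) with a/b^2 = 5^-2 < 1). Case 3: S(n) = Θ(f(n)) = Θ(n^2).

Case 3: S(n) = Θ(n^2)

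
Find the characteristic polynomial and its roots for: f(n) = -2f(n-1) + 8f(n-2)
Substitute f(n) = rⁿ and divide through by rⁿ⁻²: r² + 2r - 8 = 0
Factor: (r + 4)(r - 2) = 0, so r = -4, 2.
General solution: f(n) = A·(-4)ⁿ + B·2ⁿ

Characteristic: r² + 2r - 8 = 0, Roots: r = -4, 2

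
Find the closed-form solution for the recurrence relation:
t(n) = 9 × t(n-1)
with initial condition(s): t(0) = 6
Recurrence: t(n) = 9 × t(n-1), initial: t(0) = 6.
Each term is 9 times the previous, so this is geometric with ratio 9. After n steps: t(n) = t(0)·9ⁿ = 6·9ⁿ.

t(n) = 6·9ⁿ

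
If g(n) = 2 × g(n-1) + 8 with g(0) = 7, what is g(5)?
Computing step by step:
g(0) = 7
g(1) = 2 × 7 + 8 = 22
g(2) = 2 × 22 + 8 = 52
g(3) = 2 × 52 + 8 = 112
g(4) = 2 × 112 + 8 = 232
g(5) = 2 × 232 + 8 = 472

472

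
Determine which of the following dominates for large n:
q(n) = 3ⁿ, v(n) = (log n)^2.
Comparing growth rates:
Growth-rate hierarchy: log n ≺ any polynomial ≺ any exponential cⁿ (c>1) ≺ n! ≺ nⁿ.
exponential base 3 dominates polylogarithmic (log n)^2 asymptotically.

q(n) grows faster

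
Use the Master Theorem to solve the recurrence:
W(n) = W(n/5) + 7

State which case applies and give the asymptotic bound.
Master Theorem template: W(n) = a·W(n/b) + f(n).
Here: a=1, b=5, f(n)=7
Compute log_b(a) = log_5(1) = 0.
f(n) = 7 = Θ(1). Case 2: W(n) = Θ(log n).

Case 2: W(n) = Θ(log n)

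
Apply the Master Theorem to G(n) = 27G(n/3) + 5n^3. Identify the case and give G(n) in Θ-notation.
Master Theorem template: G(n) = a·G(n/b) + f(n).
Here: a=27, b=3, f(n)=5n^3
Compute log_b(a) = log_3(27) = 3.
f(n) = 5n^3 = Θ(n^3). Case 2: G(n) = Θ(n^3 log n).

Case 2: G(n) = Θ(n^3 log n)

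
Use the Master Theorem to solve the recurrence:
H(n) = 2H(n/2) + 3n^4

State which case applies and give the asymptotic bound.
Master Theorem template: H(n) = a·H(n/b) + f(n).
Here: a=2, b=2, f(n)=3n^4
Compute log_b(a) = log_2(2) = 1.
f(n) = 3n^4 = Ω(n^(1+ε)) with ε = 3, and the regularity condition holds (a·f(n/b) = (a/b^4)·f(n) with a/b^4 = 2^-3 < 1). Case 3: H(n) = Θ(f(n)) = Θ(n^4).

Case 3: H(n) = Θ(n^4)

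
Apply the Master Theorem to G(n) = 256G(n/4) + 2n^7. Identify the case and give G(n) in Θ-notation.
Master Theorem template: G(n) = a·G(n/b) + f(n).
Here: a=256, b=4, f(n)=2n^7
Compute log_b(a) = log_4(256) = 4.
f(n) = 2n^7 = Ω(n^(4+ε)) with ε = 3, and the regularity condition holds (a·f(n/b) = (a/b^7)·f(n) with a/b^7 = 4^-3 < 1). Case 3: G(n) = Θ(f(n)) = Θ(n^7).

Case 3: G(n) = Θ(n^7)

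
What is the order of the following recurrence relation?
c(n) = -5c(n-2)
The order is the largest lag k for which c(n-k) appears. Here the deepest term is c(n-2), so the order is 2.

Order 2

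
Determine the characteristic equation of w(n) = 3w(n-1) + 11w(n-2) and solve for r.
Substitute w(n) = rⁿ and divide through by rⁿ⁻²: r² - 3r - 11 = 0
Discriminant: 3² + 4·11 = 53, not a perfect square, so by the quadratic formula r = (3 ± √53)/2.
General solution: w(n) = A·r₁ⁿ + B·r₂ⁿ where r₁,r₂ = (3 ± √53)/2

Characteristic: r² - 3r - 11 = 0, Roots: r = (3 ± √53)/2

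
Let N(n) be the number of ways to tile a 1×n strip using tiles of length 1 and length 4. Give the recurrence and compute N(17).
Condition on the last tile: it has length 1 (leaving a 1×(n-1) strip) or length 4 (leaving a 1×(n-4) strip), so N(n) = N(n-1) + N(n-4) (order-4 linear recurrence).
For 0 ≤ i < 4 only unit tiles fit, so N(i) = 1.
Iterating the recurrence: N(4) = 2, N(5) = 3, N(6) = 4, N(7) = 5, N(8) = 7, N(9) = 10, N(10) = 14, N(11) = 19, N(12) = 26, N(13) = 36, N(14) = 50, N(15) = 69, N(16) = 95, N(17) = 131.

N(n) = N(n-1) + N(n-4), with N(i) = 1 for 0 ≤ i < 4; N(17) = 131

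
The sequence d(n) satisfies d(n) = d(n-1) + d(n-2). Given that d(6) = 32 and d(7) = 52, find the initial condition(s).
Work backwards using d(k) = d(k+2) - d(k+1):
d(5) = d(7) - d(6) = 52 - 32 = 20
d(4) = d(6) - d(5) = 32 - 20 = 12
d(3) = d(5) - d(4) = 20 - 12 = 8
d(2) = d(4) - d(3) = 12 - 8 = 4
d(1) = d(3) - d(2) = 8 - 4 = 4
d(0) = d(2) - d(1) = 4 - 4 = 0

d(0) = 0, d(1) = 4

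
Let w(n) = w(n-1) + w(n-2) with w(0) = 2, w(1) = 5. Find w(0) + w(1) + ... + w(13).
Computing the sequence terms: 2, 5, 7, 12, 19, 31, 50, 81, 131, 212, 343, 555, 898, 1453
Adding these values together:

3799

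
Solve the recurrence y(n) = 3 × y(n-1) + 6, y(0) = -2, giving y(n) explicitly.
Recurrence: y(n) = 3 × y(n-1) + 6, initial: y(0) = -2.
Try y(n) = A·3ⁿ + C. Substituting: A·3ⁿ + C = 3(A·3ⁿ⁻¹ + C) + 6 = A·3ⁿ + 3C + 6, so C = 3C + 6, giving C = -3. Then y(0) = A - 3 = -2 gives A = 1.

y(n) = 3ⁿ - 3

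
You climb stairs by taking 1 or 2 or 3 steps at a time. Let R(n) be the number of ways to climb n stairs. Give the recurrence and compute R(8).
Condition on the size of the last step (1 to 3): before it there were n-1, …, n-3 stairs climbed, and these cases are disjoint, so R(n) = R(n-1) + R(n-2) + R(n-3) (order-3 linear recurrence).
Initial conditions by direct count (compositions of i into parts ≤ 3): R(1) = 1; R(2) = 2; R(3) = 4.
Iterating the recurrence: R(4) = 7, R(5) = 13, R(6) = 24, R(7) = 44, R(8) = 81.

R(n) = R(n-1) + R(n-2) + R(n-3), R(1) = 1, R(2) = 2, R(3) = 4; R(8) = 81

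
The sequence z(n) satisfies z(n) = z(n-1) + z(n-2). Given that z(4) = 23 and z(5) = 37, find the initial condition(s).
Work backwards using z(k) = z(k+2) - z(k+1):
z(3) = z(5) - z(4) = 37 - 23 = 14
z(2) = z(4) - z(3) = 23 - 14 = 9
z(1) = z(3) - z(2) = 14 - 9 = 5
z(0) = z(2) - z(1) = 9 - 5 = 4

z(0) = 4, z(1) = 5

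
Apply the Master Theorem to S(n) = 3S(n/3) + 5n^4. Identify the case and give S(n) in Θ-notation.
Master Theorem template: S(n) = a·S(n/b) + f(n).
Here: a=3, b=3, f(n)=5n^4
Compute log_b(a) = log_3(3) = 1.
f(n) = 5n^4 = Ω(n^(1+ε)) with ε = 3, and the regularity condition holds (a·f(n/b) = (a/b^4)·f(n) with a/b^4 = 3^-3 < 1). Case 3: S(n) = Θ(f(n)) = Θ(n^4).

Case 3: S(n) = Θ(n^4)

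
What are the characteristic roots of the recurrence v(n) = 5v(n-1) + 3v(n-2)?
Substitute v(n) = rⁿ and divide through by rⁿ⁻²: r² - 5r - 3 = 0
Discriminant: 5² + 4·3 = 37, not a perfect square, so by the quadratic formula r = (5 ± √37)/2.
General solution: v(n) = A·r₁ⁿ + B·r₂ⁿ where r₁,r₂ = (5 ± √37)/2

Characteristic: r² - 5r - 3 = 0, Roots: r = (5 ± √37)/2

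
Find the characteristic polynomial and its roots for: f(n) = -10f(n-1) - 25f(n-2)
Substitute f(n) = rⁿ and divide through by rⁿ⁻²: r² + 10r + 25 = 0
Factor: (r + 5)² = 0, so r = -5 (double root).
General solution: f(n) = (A + Bn)·(-5)ⁿ

Characteristic: r² + 10r + 25 = 0, Roots: r = -5 (double root)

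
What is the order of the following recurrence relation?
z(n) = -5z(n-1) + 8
The order is the largest lag k for which z(n-k) appears. Here the deepest term is z(n-1) (the 8 term is non-homogeneous and does not affect the order), so the order is 1.

Order 1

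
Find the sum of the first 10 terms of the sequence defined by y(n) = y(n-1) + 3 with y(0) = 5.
Computing the sequence terms: 5, 8, 11, 14, 17, 20, 23, 26, 29, 32
Adding these values together:

185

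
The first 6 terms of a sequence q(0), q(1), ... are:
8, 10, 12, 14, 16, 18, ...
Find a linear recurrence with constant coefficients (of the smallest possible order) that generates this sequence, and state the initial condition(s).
Look for the lowest-order linear relation among consecutive terms.
Observation: consecutive differences are constant (= 2).
Check at n=2: 1·10 + 2 = 12. ✓

q(n) = q(n-1) + 2, q(0) = 8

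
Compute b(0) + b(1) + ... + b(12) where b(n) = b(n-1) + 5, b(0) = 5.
Computing the sequence terms: 5, 10, 15, 20, 25, 30, 35, 40, 45, 50, 55, 60, 65
Adding these values together:

455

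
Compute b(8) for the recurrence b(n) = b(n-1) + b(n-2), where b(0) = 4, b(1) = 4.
Computing the sequence terms:
4, 4, 8, 12, 20, 32, 52, 84, 136

136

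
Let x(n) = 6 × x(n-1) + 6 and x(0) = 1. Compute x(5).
Computing step by step:
x(0) = 1
x(1) = 6 × 1 + 6 = 12
x(2) = 6 × 12 + 6 = 78
x(3) = 6 × 78 + 6 = 474
x(4) = 6 × 474 + 6 = 2850
x(5) = 6 × 2850 + 6 = 17106

17106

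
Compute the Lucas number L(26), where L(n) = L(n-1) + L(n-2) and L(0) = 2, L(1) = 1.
Computing the sequence terms:
2, 1, 3, 4, 7, 11, 18, 29, 47, 76, 123, 199, 322, 521, 843, 1364, 2207, 3571, 5778, 9349, 15127, 24476, 39603, 64079, 103682, 167761, 271443

271443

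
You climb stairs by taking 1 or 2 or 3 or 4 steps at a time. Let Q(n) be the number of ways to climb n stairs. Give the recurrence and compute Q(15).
Condition on the size of the last step (1 to 4): before it there were n-1, …, n-4 stairs climbed, and these cases are disjoint, so Q(n) = Q(n-1) + Q(n-2) + Q(n-3) + Q(n-4) (order-4 linear recurrence).
Initial conditions by direct count (compositions of i into parts ≤ 4): Q(1) = 1; Q(2) = 2; Q(3) = 4; Q(4) = 8.
Iterating the recurrence: Q(5) = 15, Q(6) = 29, Q(7) = 56, Q(8) = 108, Q(9) = 208, Q(10) = 401, Q(11) = 773, Q(12) = 1490, Q(13) = 2872, Q(14) = 5536, Q(15) = 10671.

Q(n) = Q(n-1) + Q(n-2) + Q(n-3) + Q(n-4), Q(1) = 1, Q(2) = 2, Q(3) = 4, Q(4) = 8; Q(15) = 10671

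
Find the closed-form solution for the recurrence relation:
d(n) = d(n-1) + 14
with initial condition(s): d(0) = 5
Recurrence: d(n) = d(n-1) + 14, initial: d(0) = 5.
Each step adds 14, so d(n) = d(0) + 14n = 14n + 5.

d(n) = 14n + 5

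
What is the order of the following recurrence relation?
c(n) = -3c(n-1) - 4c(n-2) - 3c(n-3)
The order is the largest lag k for which c(n-k) appears. Here the deepest term is c(n-3), so the order is 3.

Order 3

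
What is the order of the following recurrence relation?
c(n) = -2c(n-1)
The order is the largest lag k for which c(n-k) appears. Here the deepest term is c(n-1), so the order is 1.

Order 1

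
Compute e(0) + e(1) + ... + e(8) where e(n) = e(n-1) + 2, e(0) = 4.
Computing the sequence terms: 4, 6, 8, 10, 12, 14, 16, 18, 20
Adding these values together:

108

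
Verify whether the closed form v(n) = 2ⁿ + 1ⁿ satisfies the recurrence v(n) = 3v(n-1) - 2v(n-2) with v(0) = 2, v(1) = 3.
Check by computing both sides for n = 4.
From the recurrence with v(0) = 2, v(1) = 3:
  v(0) = 2, v(1) = 3, v(2) = 5, v(3) = 9, v(4) = 17
  so the recurrence gives v(4) = 17.
From the proposed closed form v(n) = 2ⁿ + 1ⁿ:
  v(4) = 17.
Both sides give 17 at n = 4, and the initial condition(s) match, so the closed form is consistent.

Yes, the closed form is correct.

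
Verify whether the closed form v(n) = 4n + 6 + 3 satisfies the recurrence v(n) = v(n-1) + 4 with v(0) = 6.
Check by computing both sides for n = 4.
From the recurrence with v(0) = 6:
  v(0) = 6, v(1) = 10, v(2) = 14, v(3) = 18, v(4) = 22
  so the recurrence gives v(4) = 22.
From the proposed closed form v(n) = 4n + 6 + 3:
  v(4) = 25.
The recurrence gives 22 but the closed form gives 25, so the closed form does not satisfy the recurrence.

No, the closed form is incorrect.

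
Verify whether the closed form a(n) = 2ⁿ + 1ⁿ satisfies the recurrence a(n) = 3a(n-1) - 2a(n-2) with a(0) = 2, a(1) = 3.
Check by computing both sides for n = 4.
From the recurrence with a(0) = 2, a(1) = 3:
  a(0) = 2, a(1) = 3, a(2) = 5, a(3) = 9, a(4) = 17
  so the recurrence gives a(4) = 17.
From the proposed closed form a(n) = 2ⁿ + 1ⁿ:
  a(4) = 17.
Both sides give 17 at n = 4, and the initial condition(s) match, so the closed form is consistent.

Yes, the closed form is correct.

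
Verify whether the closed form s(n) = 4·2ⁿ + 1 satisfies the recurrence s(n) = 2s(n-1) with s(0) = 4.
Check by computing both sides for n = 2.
From the recurrence with s(0) = 4:
  s(0) = 4, s(1) = 8, s(2) = 16
  so the recurrence gives s(2) = 16.
From the proposed closed form s(n) = 4·2ⁿ + 1:
  s(2) = 17.
The recurrence gives 16 but the closed form gives 17, so the closed form does not satisfy the recurrence.

No, the closed form is incorrect.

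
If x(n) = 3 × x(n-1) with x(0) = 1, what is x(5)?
Computing step by step:
x(0) = 1
x(1) = 3 × 1 = 3
x(2) = 3 × 3 = 9
x(3) = 3 × 9 = 27
x(4) = 3 × 27 = 81
x(5) = 3 × 81 = 243

243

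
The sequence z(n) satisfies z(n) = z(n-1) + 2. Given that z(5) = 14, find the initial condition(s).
z(5) = z(0) + 5·2, so z(0) = 14 - 10 = 4.

z(0) = 4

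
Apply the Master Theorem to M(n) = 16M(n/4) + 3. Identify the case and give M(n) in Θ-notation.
Master Theorem template: M(n) = a·M(n/b) + f(n).
Here: a=16, b=4, f(n)=3
Compute log_b(a) = log_4(16) = 2.
f(n) = 3 = O(n^(2-ε)) with ε = 2. Case 1: M(n) = Θ(n^log_b(a)) = Θ(n^2).

Case 1: M(n) = Θ(n^2)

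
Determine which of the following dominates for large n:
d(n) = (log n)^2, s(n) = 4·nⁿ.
Comparing growth rates:
Growth-rate hierarchy: log n ≺ any polynomial ≺ any exponential cⁿ (c>1) ≺ n! ≺ nⁿ.
super-exponential nⁿ dominates polylogarithmic (log n)^2 asymptotically.

s(n) grows faster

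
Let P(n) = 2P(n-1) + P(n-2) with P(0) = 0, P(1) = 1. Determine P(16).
Computing the sequence terms:
0, 1, 2, 5, 12, 29, 70, 169, 408, 985, 2378, 5741, 13860, 33461, 80782, 195025, 470832

470832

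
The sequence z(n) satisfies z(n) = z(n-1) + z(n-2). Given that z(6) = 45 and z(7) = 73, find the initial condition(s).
Work backwards using z(k) = z(k+2) - z(k+1):
z(5) = z(7) - z(6) = 73 - 45 = 28
z(4) = z(6) - z(5) = 45 - 28 = 17
z(3) = z(5) - z(4) = 28 - 17 = 11
z(2) = z(4) - z(3) = 17 - 11 = 6
z(1) = z(3) - z(2) = 11 - 6 = 5
z(0) = z(2) - z(1) = 6 - 5 = 1

z(0) = 1, z(1) = 5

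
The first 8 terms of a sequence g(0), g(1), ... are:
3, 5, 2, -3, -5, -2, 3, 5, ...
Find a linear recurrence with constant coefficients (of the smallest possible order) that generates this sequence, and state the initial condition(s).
Look for the lowest-order linear relation among consecutive terms.
Observation: g(n) - 1·g(n-1) - (-1)·g(n-2) = 0 holds for the shown terms, and no order-1 relation g(n) = α·g(n-1) + β fits.
Check at n=3: 1·2 + (-1)·5 = -3. ✓

g(n) = g(n-1) - g(n-2), g(0) = 3, g(1) = 5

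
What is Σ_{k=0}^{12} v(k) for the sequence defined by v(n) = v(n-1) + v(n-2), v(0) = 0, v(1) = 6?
Computing the sequence terms: 0, 6, 6, 12, 18, 30, 48, 78, 126, 204, 330, 534, 864
Adding these values together:

2256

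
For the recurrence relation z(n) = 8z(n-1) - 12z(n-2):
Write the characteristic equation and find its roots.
Substitute z(n) = rⁿ and divide through by rⁿ⁻²: r² - 8r + 12 = 0
Factor: (r - 2)(r - 6) = 0, so r = 2, 6.
General solution: z(n) = A·2ⁿ + B·6ⁿ

Characteristic: r² - 8r + 12 = 0, Roots: r = 2, 6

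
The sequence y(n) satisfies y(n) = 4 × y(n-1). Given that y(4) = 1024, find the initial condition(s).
In general y(n) = 4ⁿ · y(0). At n = 4: y(0) = y(4) / 4^4 = 1024 / 256 = 4.

y(0) = 4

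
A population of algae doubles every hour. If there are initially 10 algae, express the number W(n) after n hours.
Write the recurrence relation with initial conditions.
Each hour multiplies the count by 2, so the count after n hours depends only on the count after n-1 hours: W(n) = 2 × W(n-1). The starting count gives W(0) = 10.
Unrolling n times gives the closed form W(n) = 10 × 2ⁿ.

W(n) = 2 × W(n-1), W(0) = 10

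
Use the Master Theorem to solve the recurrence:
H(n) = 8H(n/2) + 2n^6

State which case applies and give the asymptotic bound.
Master Theorem template: H(n) = a·H(n/b) + f(n).
Here: a=8, b=2, f(n)=2n^6
Compute log_b(a) = log_2(8) = 3.
f(n) = 2n^6 = Ω(n^(3+ε)) with ε = 3, and the regularity condition holds (a·f(n/b) = (a/b^6)·f(n) with a/b^6 = 2^-3 < 1). Case 3: H(n) = Θ(f(n)) = Θ(n^6).

Case 3: H(n) = Θ(n^6)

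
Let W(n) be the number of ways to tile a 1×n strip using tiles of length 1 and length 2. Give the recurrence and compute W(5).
Condition on the last tile: it has length 1 (leaving a 1×(n-1) strip) or length 2 (leaving a 1×(n-2) strip), so W(n) = W(n-1) + W(n-2) (order-2 linear recurrence).
For 0 ≤ i < 2 only unit tiles fit, so W(i) = 1.
Iterating the recurrence: W(2) = 2, W(3) = 3, W(4) = 5, W(5) = 8.

W(n) = W(n-1) + W(n-2), with W(i) = 1 for 0 ≤ i < 2; W(5) = 8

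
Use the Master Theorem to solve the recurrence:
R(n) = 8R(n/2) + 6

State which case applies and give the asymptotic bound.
Master Theorem template: R(n) = a·R(n/b) + f(n).
Here: a=8, b=2, f(n)=6
Compute log_b(a) = log_2(8) = 3.
f(n) = 6 = O(n^(3-ε)) with ε = 3. Case 1: R(n) = Θ(n^log_b(a)) = Θ(n^3).

Case 1: R(n) = Θ(n^3)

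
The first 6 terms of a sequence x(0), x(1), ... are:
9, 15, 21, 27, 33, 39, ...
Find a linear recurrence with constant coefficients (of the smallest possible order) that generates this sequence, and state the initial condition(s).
Look for the lowest-order linear relation among consecutive terms.
Observation: consecutive differences are constant (= 6).
Check at n=2: 1·15 + 6 = 21. ✓

x(n) = x(n-1) + 6, x(0) = 9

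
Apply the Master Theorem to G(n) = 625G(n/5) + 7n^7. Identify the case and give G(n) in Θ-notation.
Master Theorem template: G(n) = a·G(n/b) + f(n).
Here: a=625, b=5, f(n)=7n^7
Compute log_b(a) = log_5(625) = 4.
f(n) = 7n^7 = Ω(n^(4+ε)) with ε = 3, and the regularity condition holds (a·f(n/b) = (a/b^7)·f(n) with a/b^7 = 5^-3 < 1). Case 3: G(n) = Θ(f(n)) = Θ(n^7).

Case 3: G(n) = Θ(n^7)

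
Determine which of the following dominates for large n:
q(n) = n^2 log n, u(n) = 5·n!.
Comparing growth rates:
Growth-rate hierarchy: log n ≺ any polynomial ≺ any exponential cⁿ (c>1) ≺ n! ≺ nⁿ.
factorial dominates polynomial degree 2 (with log factor) asymptotically.

u(n) grows faster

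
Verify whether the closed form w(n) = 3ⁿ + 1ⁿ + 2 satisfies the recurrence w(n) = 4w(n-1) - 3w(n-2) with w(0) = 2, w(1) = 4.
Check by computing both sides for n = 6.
From the recurrence with w(0) = 2, w(1) = 4:
  w(0) = 2, w(1) = 4, w(2) = 10, w(3) = 28, w(4) = 82, w(5) = 244, w(6) = 730
  so the recurrence gives w(6) = 730.
From the proposed closed form w(n) = 3ⁿ + 1ⁿ + 2:
  w(6) = 732.
The recurrence gives 730 but the closed form gives 732, so the closed form does not satisfy the recurrence.

No, the closed form is incorrect.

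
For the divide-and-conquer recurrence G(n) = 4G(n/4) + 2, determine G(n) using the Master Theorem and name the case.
Master Theorem template: G(n) = a·G(n/b) + f(n).
Here: a=4, b=4, f(n)=2
Compute log_b(a) = log_4(4) = 1.
f(n) = 2 = O(n^(1-ε)) with ε = 1. Case 1: G(n) = Θ(n^log_b(a)) = Θ(n).

Case 1: G(n) = Θ(n)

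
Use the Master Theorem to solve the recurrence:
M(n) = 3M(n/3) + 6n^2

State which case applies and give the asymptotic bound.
Master Theorem template: M(n) = a·M(n/b) + f(n).
Here: a=3, b=3, f(n)=6n^2
Compute log_b(a) = log_3(3) = 1.
f(n) = 6n^2 = Ω(n^(1+ε)) with ε = 1, and the regularity condition holds (a·f(n/b) = (a/b^2)·f(n) with a/b^2 = 3^-1 < 1). Case 3: M(n) = Θ(f(n)) = Θ(n^2).

Case 3: M(n) = Θ(n^2)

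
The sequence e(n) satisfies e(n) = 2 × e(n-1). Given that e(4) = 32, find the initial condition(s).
In general e(n) = 2ⁿ · e(0). At n = 4: e(0) = e(4) / 2^4 = 32 / 16 = 2.

e(0) = 2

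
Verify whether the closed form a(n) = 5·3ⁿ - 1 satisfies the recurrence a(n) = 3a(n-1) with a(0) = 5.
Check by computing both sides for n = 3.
From the recurrence with a(0) = 5:
  a(0) = 5, a(1) = 15, a(2) = 45, a(3) = 135
  so the recurrence gives a(3) = 135.
From the proposed closed form a(n) = 5·3ⁿ - 1:
  a(3) = 134.
The recurrence gives 135 but the closed form gives 134, so the closed form does not satisfy the recurrence.

No, the closed form is incorrect.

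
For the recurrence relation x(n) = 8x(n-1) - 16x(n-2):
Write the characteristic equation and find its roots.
Substitute x(n) = rⁿ and divide through by rⁿ⁻²: r² - 8r + 16 = 0
Factor: (r - 4)² = 0, so r = 4 (double root).
General solution: x(n) = (A + Bn)·4ⁿ

Characteristic: r² - 8r + 16 = 0, Roots: r = 4 (double root)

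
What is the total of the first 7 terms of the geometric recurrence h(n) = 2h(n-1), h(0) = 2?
Computing the sequence terms: 2, 4, 8, 16, 32, 64, 128
Adding these values together:

254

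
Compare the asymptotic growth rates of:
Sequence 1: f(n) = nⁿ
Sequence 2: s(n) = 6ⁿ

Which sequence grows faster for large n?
Comparing growth rates:
Growth-rate hierarchy: log n ≺ any polynomial ≺ any exponential cⁿ (c>1) ≺ n! ≺ nⁿ.
super-exponential nⁿ dominates exponential base 6 asymptotically.

f(n) grows faster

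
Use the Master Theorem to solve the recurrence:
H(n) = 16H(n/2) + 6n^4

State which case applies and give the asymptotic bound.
Master Theorem template: H(n) = a·H(n/b) + f(n).
Here: a=16, b=2, f(n)=6n^4
Compute log_b(a) = log_2(16) = 4.
f(n) = 6n^4 = Θ(n^4). Case 2: H(n) = Θ(n^4 log n).

Case 2: H(n) = Θ(n^4 log n)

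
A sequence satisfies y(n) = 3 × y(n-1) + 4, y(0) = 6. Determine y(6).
Computing step by step:
y(0) = 6
y(1) = 3 × 6 + 4 = 22
y(2) = 3 × 22 + 4 = 70
y(3) = 3 × 70 + 4 = 214
y(4) = 3 × 214 + 4 = 646
y(5) = 3 × 646 + 4 = 1942
y(6) = 3 × 1942 + 4 = 5830

5830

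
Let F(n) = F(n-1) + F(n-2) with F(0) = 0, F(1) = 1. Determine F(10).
Computing the sequence terms:
0, 1, 1, 2, 3, 5, 8, 13, 21, 34, 55

55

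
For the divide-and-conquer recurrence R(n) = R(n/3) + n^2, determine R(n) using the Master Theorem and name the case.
Master Theorem template: R(n) = a·R(n/b) + f(n).
Here: a=1, b=3, f(n)=n^2
Compute log_b(a) = log_3(1) = 0.
f(n) = n^2 = Ω(n^(0+ε)) with ε = 2, and the regularity condition holds (a·f(n/b) = (a/b^2)·f(n) with a/b^2 = 3^-2 < 1). Case 3: R(n) = Θ(f(n)) = Θ(n^2).

Case 3: R(n) = Θ(n^2)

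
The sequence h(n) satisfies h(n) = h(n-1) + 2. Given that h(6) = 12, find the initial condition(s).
h(6) = h(0) + 6·2, so h(0) = 12 - 12 = 0.

h(0) = 0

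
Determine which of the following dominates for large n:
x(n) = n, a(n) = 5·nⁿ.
Comparing growth rates:
Growth-rate hierarchy: log n ≺ any polynomial ≺ any exponential cⁿ (c>1) ≺ n! ≺ nⁿ.
super-exponential nⁿ dominates polynomial degree 1 asymptotically.

a(n) grows faster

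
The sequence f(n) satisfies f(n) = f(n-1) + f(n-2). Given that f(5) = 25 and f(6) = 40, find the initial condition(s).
Work backwards using f(k) = f(k+2) - f(k+1):
f(4) = f(6) - f(5) = 40 - 25 = 15
f(3) = f(5) - f(4) = 25 - 15 = 10
f(2) = f(4) - f(3) = 15 - 10 = 5
f(1) = f(3) - f(2) = 10 - 5 = 5
f(0) = f(2) - f(1) = 5 - 5 = 0

f(0) = 0, f(1) = 5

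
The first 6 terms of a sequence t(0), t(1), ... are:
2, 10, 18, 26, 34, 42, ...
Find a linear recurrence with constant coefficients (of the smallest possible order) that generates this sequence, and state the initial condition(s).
Look for the lowest-order linear relation among consecutive terms.
Observation: consecutive differences are constant (= 8).
Check at n=2: 1·10 + 8 = 18. ✓

t(n) = t(n-1) + 8, t(0) = 2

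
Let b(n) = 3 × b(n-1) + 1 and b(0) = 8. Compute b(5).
Computing step by step:
b(0) = 8
b(1) = 3 × 8 + 1 = 25
b(2) = 3 × 25 + 1 = 76
b(3) = 3 × 76 + 1 = 229
b(4) = 3 × 229 + 1 = 688
b(5) = 3 × 688 + 1 = 2065

2065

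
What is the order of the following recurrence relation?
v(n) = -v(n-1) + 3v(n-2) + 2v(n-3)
The order is the largest lag k for which v(n-k) appears. Here the deepest term is v(n-3), so the order is 3.

Order 3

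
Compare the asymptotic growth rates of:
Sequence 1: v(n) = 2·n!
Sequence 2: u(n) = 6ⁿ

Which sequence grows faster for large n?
Comparing growth rates:
Growth-rate hierarchy: log n ≺ any polynomial ≺ any exponential cⁿ (c>1) ≺ n! ≺ nⁿ.
factorial dominates exponential base 6 asymptotically.

v(n) grows faster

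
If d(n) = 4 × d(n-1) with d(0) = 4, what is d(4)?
Computing step by step:
d(0) = 4
d(1) = 4 × 4 = 16
d(2) = 4 × 16 = 64
d(3) = 4 × 64 = 256
d(4) = 4 × 256 = 1024

1024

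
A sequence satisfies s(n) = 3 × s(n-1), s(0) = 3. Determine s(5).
Computing step by step:
s(0) = 3
s(1) = 3 × 3 = 9
s(2) = 3 × 9 = 27
s(3) = 3 × 27 = 81
s(4) = 3 × 81 = 243
s(5) = 3 × 243 = 729

729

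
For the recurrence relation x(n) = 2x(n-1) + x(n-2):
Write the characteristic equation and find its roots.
Substitute x(n) = rⁿ and divide through by rⁿ⁻²: r² - 2r - 1 = 0
Discriminant: 2² + 4·1 = 8, not a perfect square, so by the quadratic formula r = (2 ± √8)/2.
General solution: x(n) = A·r₁ⁿ + B·r₂ⁿ where r₁,r₂ = (2 ± √8)/2

Characteristic: r² - 2r - 1 = 0, Roots: r = (2 ± √8)/2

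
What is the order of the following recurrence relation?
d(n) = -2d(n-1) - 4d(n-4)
The order is the largest lag k for which d(n-k) appears. Here the deepest term is d(n-4), so the order is 4.

Order 4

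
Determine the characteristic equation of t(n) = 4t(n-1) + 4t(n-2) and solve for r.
Substitute t(n) = rⁿ and divide through by rⁿ⁻²: r² - 4r - 4 = 0
Discriminant: 4² + 4·4 = 32, not a perfect square, so by the quadratic formula r = (4 ± √32)/2.
General solution: t(n) = A·r₁ⁿ + B·r₂ⁿ where r₁,r₂ = (4 ± √32)/2

Characteristic: r² - 4r - 4 = 0, Roots: r = (4 ± √32)/2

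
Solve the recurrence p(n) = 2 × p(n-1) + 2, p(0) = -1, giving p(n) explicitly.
Recurrence: p(n) = 2 × p(n-1) + 2, initial: p(0) = -1.
Try p(n) = A·2ⁿ + C. Substituting: A·2ⁿ + C = 2(A·2ⁿ⁻¹ + C) + 2 = A·2ⁿ + 2C + 2, so C = 2C + 2, giving C = -2. Then p(0) = A - 2 = -1 gives A = 1.

p(n) = 2ⁿ - 2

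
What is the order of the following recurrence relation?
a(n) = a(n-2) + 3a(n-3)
The order is the largest lag k for which a(n-k) appears. Here the deepest term is a(n-3), so the order is 3.

Order 3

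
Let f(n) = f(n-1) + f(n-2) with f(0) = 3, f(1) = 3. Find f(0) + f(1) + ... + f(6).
Computing the sequence terms: 3, 3, 6, 9, 15, 24, 39
Adding these values together:

99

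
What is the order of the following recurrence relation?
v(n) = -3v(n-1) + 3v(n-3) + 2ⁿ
The order is the largest lag k for which v(n-k) appears. Here the deepest term is v(n-3) (the 2ⁿ term is non-homogeneous and does not affect the order), so the order is 3.

Order 3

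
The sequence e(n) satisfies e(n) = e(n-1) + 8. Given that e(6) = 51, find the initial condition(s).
e(6) = e(0) + 6·8, so e(0) = 51 - 48 = 3.

e(0) = 3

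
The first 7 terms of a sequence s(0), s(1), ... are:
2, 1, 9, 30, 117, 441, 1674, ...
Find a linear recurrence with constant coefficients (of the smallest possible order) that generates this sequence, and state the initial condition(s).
Look for the lowest-order linear relation among consecutive terms.
Observation: s(n) - 3·s(n-1) - (3)·s(n-2) = 0 holds for the shown terms, and no order-1 relation s(n) = α·s(n-1) + β fits.
Check at n=3: 3·9 + (3)·1 = 30. ✓

s(n) = 3s(n-1) + 3s(n-2), s(0) = 2, s(1) = 1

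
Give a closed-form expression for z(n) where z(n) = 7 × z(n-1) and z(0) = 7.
Recurrence: z(n) = 7 × z(n-1), initial: z(0) = 7.
Each term is 7 times the previous, so this is geometric with ratio 7. After n steps: z(n) = z(0)·7ⁿ = 7·7ⁿ.

z(n) = 7·7ⁿ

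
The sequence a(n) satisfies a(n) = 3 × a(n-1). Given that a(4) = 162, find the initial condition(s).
In general a(n) = 3ⁿ · a(0). At n = 4: a(0) = a(4) / 3^4 = 162 / 81 = 2.

a(0) = 2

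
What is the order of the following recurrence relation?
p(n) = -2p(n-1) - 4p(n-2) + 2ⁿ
The order is the largest lag k for which p(n-k) appears. Here the deepest term is p(n-2) (the 2ⁿ term is non-homogeneous and does not affect the order), so the order is 2.

Order 2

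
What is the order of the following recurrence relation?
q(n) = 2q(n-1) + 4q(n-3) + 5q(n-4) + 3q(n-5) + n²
The order is the largest lag k for which q(n-k) appears. Here the deepest term is q(n-5) (the n² term is non-homogeneous and does not affect the order), so the order is 5.

Order 5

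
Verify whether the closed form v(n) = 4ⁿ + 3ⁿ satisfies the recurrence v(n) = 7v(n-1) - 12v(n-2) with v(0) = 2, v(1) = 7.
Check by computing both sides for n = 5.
From the recurrence with v(0) = 2, v(1) = 7:
  v(0) = 2, v(1) = 7, v(2) = 25, v(3) = 91, v(4) = 337, v(5) = 1267
  so the recurrence gives v(5) = 1267.
From the proposed closed form v(n) = 4ⁿ + 3ⁿ:
  v(5) = 1267.
Both sides give 1267 at n = 5, and the initial condition(s) match, so the closed form is consistent.

Yes, the closed form is correct.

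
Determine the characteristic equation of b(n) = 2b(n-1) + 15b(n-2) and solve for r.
Substitute b(n) = rⁿ and divide through by rⁿ⁻²: r² - 2r - 15 = 0
Factor: (r + 3)(r - 5) = 0, so r = -3, 5.
General solution: b(n) = A·(-3)ⁿ + B·5ⁿ

Characteristic: r² - 2r - 15 = 0, Roots: r = -3, 5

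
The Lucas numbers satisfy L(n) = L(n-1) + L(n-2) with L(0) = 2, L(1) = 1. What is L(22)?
Computing the sequence terms:
2, 1, 3, 4, 7, 11, 18, 29, 47, 76, 123, 199, 322, 521, 843, 1364, 2207, 3571, 5778, 9349, 15127, 24476, 39603

39603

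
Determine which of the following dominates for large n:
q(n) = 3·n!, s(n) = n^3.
Comparing growth rates:
Growth-rate hierarchy: log n ≺ any polynomial ≺ any exponential cⁿ (c>1) ≺ n! ≺ nⁿ.
factorial dominates polynomial degree 3 asymptotically.

q(n) grows faster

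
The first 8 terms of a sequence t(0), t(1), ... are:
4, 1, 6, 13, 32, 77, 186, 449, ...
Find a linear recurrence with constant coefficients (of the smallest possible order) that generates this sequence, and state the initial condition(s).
Look for the lowest-order linear relation among consecutive terms.
Observation: t(n) - 2·t(n-1) - (1)·t(n-2) = 0 holds for the shown terms, and no order-1 relation t(n) = α·t(n-1) + β fits.
Check at n=3: 2·6 + (1)·1 = 13. ✓

t(n) = 2t(n-1) + t(n-2), t(0) = 4, t(1) = 1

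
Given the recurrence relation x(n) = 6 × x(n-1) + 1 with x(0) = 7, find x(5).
Computing step by step:
x(0) = 7
x(1) = 6 × 7 + 1 = 43
x(2) = 6 × 43 + 1 = 259
x(3) = 6 × 259 + 1 = 1555
x(4) = 6 × 1555 + 1 = 9331
x(5) = 6 × 9331 + 1 = 55987

55987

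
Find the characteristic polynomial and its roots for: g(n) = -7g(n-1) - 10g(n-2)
Substitute g(n) = rⁿ and divide through by rⁿ⁻²: r² + 7r + 10 = 0
Factor: (r + 2)(r + 5) = 0, so r = -2, -5.
General solution: g(n) = A·(-2)ⁿ + B·(-5)ⁿ

Characteristic: r² + 7r + 10 = 0, Roots: r = -2, -5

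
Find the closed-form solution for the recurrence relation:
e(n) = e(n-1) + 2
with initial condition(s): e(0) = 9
Recurrence: e(n) = e(n-1) + 2, initial: e(0) = 9.
Each step adds 2, so e(n) = e(0) + 2n = 2n + 9.

e(n) = 2n + 9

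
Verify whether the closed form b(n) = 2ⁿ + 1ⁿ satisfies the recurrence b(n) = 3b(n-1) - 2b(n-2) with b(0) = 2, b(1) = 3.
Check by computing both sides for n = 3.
From the recurrence with b(0) = 2, b(1) = 3:
  b(0) = 2, b(1) = 3, b(2) = 5, b(3) = 9
  so the recurrence gives b(3) = 9.
From the proposed closed form b(n) = 2ⁿ + 1ⁿ:
  b(3) = 9.
Both sides give 9 at n = 3, and the initial condition(s) match, so the closed form is consistent.

Yes, the closed form is correct.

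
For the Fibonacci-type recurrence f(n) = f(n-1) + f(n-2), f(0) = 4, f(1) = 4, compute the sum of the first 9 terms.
Computing the sequence terms: 4, 4, 8, 12, 20, 32, 52, 84, 136
Adding these values together:

352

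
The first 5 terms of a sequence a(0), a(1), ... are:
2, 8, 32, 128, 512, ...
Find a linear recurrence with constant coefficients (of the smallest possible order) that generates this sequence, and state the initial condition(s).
Look for the lowest-order linear relation among consecutive terms.
Observation: each term is 4× the previous.
Check at n=2: 4·8 = 32. ✓

a(n) = 4 × a(n-1), a(0) = 2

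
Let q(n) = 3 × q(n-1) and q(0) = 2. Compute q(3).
Computing step by step:
q(0) = 2
q(1) = 3 × 2 = 6
q(2) = 3 × 6 = 18
q(3) = 3 × 18 = 54

54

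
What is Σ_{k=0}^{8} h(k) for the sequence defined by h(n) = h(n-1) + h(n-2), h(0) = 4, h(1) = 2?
Computing the sequence terms: 4, 2, 6, 8, 14, 22, 36, 58, 94
Adding these values together:

244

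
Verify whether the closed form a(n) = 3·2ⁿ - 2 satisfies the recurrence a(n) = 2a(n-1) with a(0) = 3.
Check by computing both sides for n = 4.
From the recurrence with a(0) = 3:
  a(0) = 3, a(1) = 6, a(2) = 12, a(3) = 24, a(4) = 48
  so the recurrence gives a(4) = 48.
From the proposed closed form a(n) = 3·2ⁿ - 2:
  a(4) = 46.
The recurrence gives 48 but the closed form gives 46, so the closed form does not satisfy the recurrence.

No, the closed form is incorrect.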